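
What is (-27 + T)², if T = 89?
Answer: 3844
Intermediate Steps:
(-27 + T)² = (-27 + 89)² = 62² = 3844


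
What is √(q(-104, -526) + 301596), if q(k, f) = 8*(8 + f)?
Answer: 2*√74363 ≈ 545.39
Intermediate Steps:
q(k, f) = 64 + 8*f
√(q(-104, -526) + 301596) = √((64 + 8*(-526)) + 301596) = √((64 - 4208) + 301596) = √(-4144 + 301596) = √297452 = 2*√74363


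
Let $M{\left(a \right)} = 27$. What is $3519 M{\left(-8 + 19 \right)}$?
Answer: $95013$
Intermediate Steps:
$3519 M{\left(-8 + 19 \right)} = 3519 \cdot 27 = 95013$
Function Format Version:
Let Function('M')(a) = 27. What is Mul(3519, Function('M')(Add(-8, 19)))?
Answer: 95013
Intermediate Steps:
Mul(3519, Function('M')(Add(-8, 19))) = Mul(3519, 27) = 95013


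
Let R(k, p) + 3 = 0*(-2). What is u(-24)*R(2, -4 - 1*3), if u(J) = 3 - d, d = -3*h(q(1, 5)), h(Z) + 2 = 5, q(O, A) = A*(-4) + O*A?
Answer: -36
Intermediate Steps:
q(O, A) = -4*A + A*O
h(Z) = 3 (h(Z) = -2 + 5 = 3)
d = -9 (d = -3*3 = -9)
R(k, p) = -3 (R(k, p) = -3 + 0*(-2) = -3 + 0 = -3)
u(J) = 12 (u(J) = 3 - 1*(-9) = 3 + 9 = 12)
u(-24)*R(2, -4 - 1*3) = 12*(-3) = -36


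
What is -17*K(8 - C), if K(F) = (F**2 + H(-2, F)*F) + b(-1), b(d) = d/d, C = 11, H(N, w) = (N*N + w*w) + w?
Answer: 340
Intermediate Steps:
H(N, w) = w + N**2 + w**2 (H(N, w) = (N**2 + w**2) + w = w + N**2 + w**2)
b(d) = 1
K(F) = 1 + F**2 + F*(4 + F + F**2) (K(F) = (F**2 + (F + (-2)**2 + F**2)*F) + 1 = (F**2 + (F + 4 + F**2)*F) + 1 = (F**2 + (4 + F + F**2)*F) + 1 = (F**2 + F*(4 + F + F**2)) + 1 = 1 + F**2 + F*(4 + F + F**2))
-17*K(8 - C) = -17*(1 + (8 - 1*11)**2 + (8 - 1*11)*(4 + (8 - 1*11) + (8 - 1*11)**2)) = -17*(1 + (8 - 11)**2 + (8 - 11)*(4 + (8 - 11) + (8 - 11)**2)) = -17*(1 + (-3)**2 - 3*(4 - 3 + (-3)**2)) = -17*(1 + 9 - 3*(4 - 3 + 9)) = -17*(1 + 9 - 3*10) = -17*(1 + 9 - 30) = -17*(-20) = 340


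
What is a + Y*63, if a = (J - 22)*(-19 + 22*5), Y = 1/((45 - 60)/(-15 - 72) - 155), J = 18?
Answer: -1636187/4490 ≈ -364.41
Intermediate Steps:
Y = -29/4490 (Y = 1/(-15/(-87) - 155) = 1/(-15*(-1/87) - 155) = 1/(5/29 - 155) = 1/(-4490/29) = -29/4490 ≈ -0.0064588)
a = -364 (a = (18 - 22)*(-19 + 22*5) = -4*(-19 + 110) = -4*91 = -364)
a + Y*63 = -364 - 29/4490*63 = -364 - 1827/4490 = -1636187/4490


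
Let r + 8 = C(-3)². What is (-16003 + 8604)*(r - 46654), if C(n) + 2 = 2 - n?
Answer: 345185547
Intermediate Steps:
C(n) = -n (C(n) = -2 + (2 - n) = -n)
r = 1 (r = -8 + (-1*(-3))² = -8 + 3² = -8 + 9 = 1)
(-16003 + 8604)*(r - 46654) = (-16003 + 8604)*(1 - 46654) = -7399*(-46653) = 345185547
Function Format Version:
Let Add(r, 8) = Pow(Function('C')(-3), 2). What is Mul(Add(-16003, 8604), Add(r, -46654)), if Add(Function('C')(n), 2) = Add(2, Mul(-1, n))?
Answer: 345185547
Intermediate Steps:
Function('C')(n) = Mul(-1, n) (Function('C')(n) = Add(-2, Add(2, Mul(-1, n))) = Mul(-1, n))
r = 1 (r = Add(-8, Pow(Mul(-1, -3), 2)) = Add(-8, Pow(3, 2)) = Add(-8, 9) = 1)
Mul(Add(-16003, 8604), Add(r, -46654)) = Mul(Add(-16003, 8604), Add(1, -46654)) = Mul(-7399, -46653) = 345185547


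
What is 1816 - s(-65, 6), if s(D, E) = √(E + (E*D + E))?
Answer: 1816 - 3*I*√42 ≈ 1816.0 - 19.442*I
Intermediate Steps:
s(D, E) = √(2*E + D*E) (s(D, E) = √(E + (D*E + E)) = √(E + (E + D*E)) = √(2*E + D*E))
1816 - s(-65, 6) = 1816 - √(6*(2 - 65)) = 1816 - √(6*(-63)) = 1816 - √(-378) = 1816 - 3*I*√42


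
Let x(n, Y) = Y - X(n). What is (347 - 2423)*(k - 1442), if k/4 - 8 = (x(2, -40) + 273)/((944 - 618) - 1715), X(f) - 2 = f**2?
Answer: 1355903416/463 ≈ 2.9285e+6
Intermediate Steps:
X(f) = 2 + f**2
x(n, Y) = -2 + Y - n**2 (x(n, Y) = Y - (2 + n**2) = Y + (-2 - n**2) = -2 + Y - n**2)
k = 43540/1389 (k = 32 + 4*(((-2 - 40 - 1*2**2) + 273)/((944 - 618) - 1715)) = 32 + 4*(((-2 - 40 - 1*4) + 273)/(326 - 1715)) = 32 + 4*(((-2 - 40 - 4) + 273)/(-1389)) = 32 + 4*((-46 + 273)*(-1/1389)) = 32 + 4*(227*(-1/1389)) = 32 + 4*(-227/1389) = 32 - 908/1389 = 43540/1389 ≈ 31.346)
(347 - 2423)*(k - 1442) = (347 - 2423)*(43540/1389 - 1442) = -2076*(-1959398/1389) = 1355903416/463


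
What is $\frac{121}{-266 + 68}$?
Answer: $- \frac{11}{18} \approx -0.61111$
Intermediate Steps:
$\frac{121}{-266 + 68} = \frac{121}{-198} = 121 \left(- \frac{1}{198}\right) = - \frac{11}{18}$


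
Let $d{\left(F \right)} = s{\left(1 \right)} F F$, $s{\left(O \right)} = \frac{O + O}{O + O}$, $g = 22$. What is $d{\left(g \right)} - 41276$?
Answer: $-40792$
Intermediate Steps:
$s{\left(O \right)} = 1$ ($s{\left(O \right)} = \frac{2 O}{2 O} = 2 O \frac{1}{2 O} = 1$)
$d{\left(F \right)} = F^{2}$ ($d{\left(F \right)} = 1 F F = F F = F^{2}$)
$d{\left(g \right)} - 41276 = 22^{2} - 41276 = 484 - 41276 = -40792$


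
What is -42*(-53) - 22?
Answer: 2204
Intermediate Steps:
-42*(-53) - 22 = 2226 - 22 = 2204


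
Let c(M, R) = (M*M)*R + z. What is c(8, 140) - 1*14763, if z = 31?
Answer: -5772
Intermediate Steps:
c(M, R) = 31 + R*M² (c(M, R) = (M*M)*R + 31 = M²*R + 31 = R*M² + 31 = 31 + R*M²)
c(8, 140) - 1*14763 = (31 + 140*8²) - 1*14763 = (31 + 140*64) - 14763 = (31 + 8960) - 14763 = 8991 - 14763 = -5772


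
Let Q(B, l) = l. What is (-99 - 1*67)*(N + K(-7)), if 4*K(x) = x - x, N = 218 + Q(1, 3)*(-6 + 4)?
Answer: -35192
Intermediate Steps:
N = 212 (N = 218 + 3*(-6 + 4) = 218 + 3*(-2) = 218 - 6 = 212)
K(x) = 0 (K(x) = (x - x)/4 = (¼)*0 = 0)
(-99 - 1*67)*(N + K(-7)) = (-99 - 1*67)*(212 + 0) = (-99 - 67)*212 = -166*212 = -35192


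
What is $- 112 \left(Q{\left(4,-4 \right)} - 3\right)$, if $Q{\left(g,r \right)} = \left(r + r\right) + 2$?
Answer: $1008$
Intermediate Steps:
$Q{\left(g,r \right)} = 2 + 2 r$ ($Q{\left(g,r \right)} = 2 r + 2 = 2 + 2 r$)
$- 112 \left(Q{\left(4,-4 \right)} - 3\right) = - 112 \left(\left(2 + 2 \left(-4\right)\right) - 3\right) = - 112 \left(\left(2 - 8\right) - 3\right) = - 112 \left(-6 - 3\right) = \left(-112\right) \left(-9\right) = 1008$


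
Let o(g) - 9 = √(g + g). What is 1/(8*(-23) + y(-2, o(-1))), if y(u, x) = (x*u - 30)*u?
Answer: -11/972 - I*√2/1944 ≈ -0.011317 - 0.00072748*I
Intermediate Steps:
o(g) = 9 + √2*√g (o(g) = 9 + √(g + g) = 9 + √(2*g) = 9 + √2*√g)
y(u, x) = u*(-30 + u*x) (y(u, x) = (u*x - 30)*u = (-30 + u*x)*u = u*(-30 + u*x))
1/(8*(-23) + y(-2, o(-1))) = 1/(8*(-23) - 2*(-30 - 2*(9 + √2*√(-1)))) = 1/(-184 - 2*(-30 - 2*(9 + √2*I))) = 1/(-184 - 2*(-30 - 2*(9 + I*√2))) = 1/(-184 - 2*(-30 + (-18 - 2*I*√2))) = 1/(-184 - 2*(-48 - 2*I*√2)) = 1/(-184 + (96 + 4*I*√2)) = 1/(-88 + 4*I*√2)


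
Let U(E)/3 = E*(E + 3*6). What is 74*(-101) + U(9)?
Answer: -6745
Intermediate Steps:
U(E) = 3*E*(18 + E) (U(E) = 3*(E*(E + 3*6)) = 3*(E*(E + 18)) = 3*(E*(18 + E)) = 3*E*(18 + E))
74*(-101) + U(9) = 74*(-101) + 3*9*(18 + 9) = -7474 + 3*9*27 = -7474 + 729 = -6745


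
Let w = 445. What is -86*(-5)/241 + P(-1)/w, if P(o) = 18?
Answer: 195688/107245 ≈ 1.8247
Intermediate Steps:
-86*(-5)/241 + P(-1)/w = -86*(-5)/241 + 18/445 = 430*(1/241) + 18*(1/445) = 430/241 + 18/445 = 195688/107245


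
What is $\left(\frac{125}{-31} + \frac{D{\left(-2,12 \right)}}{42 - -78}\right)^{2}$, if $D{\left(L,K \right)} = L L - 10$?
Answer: $\frac{6405961}{384400} \approx 16.665$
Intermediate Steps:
$D{\left(L,K \right)} = -10 + L^{2}$ ($D{\left(L,K \right)} = L^{2} - 10 = -10 + L^{2}$)
$\left(\frac{125}{-31} + \frac{D{\left(-2,12 \right)}}{42 - -78}\right)^{2} = \left(\frac{125}{-31} + \frac{-10 + \left(-2\right)^{2}}{42 - -78}\right)^{2} = \left(125 \left(- \frac{1}{31}\right) + \frac{-10 + 4}{42 + 78}\right)^{2} = \left(- \frac{125}{31} - \frac{6}{120}\right)^{2} = \left(- \frac{125}{31} - \frac{1}{20}\right)^{2} = \left(- \frac{2531}{620}\right)^{2} = \frac{6405961}{384400}$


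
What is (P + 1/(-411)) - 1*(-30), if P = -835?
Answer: -330856/411 ≈ -805.00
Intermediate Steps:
(P + 1/(-411)) - 1*(-30) = (-835 + 1/(-411)) - 1*(-30) = (-835 - 1/411) + 30 = -343186/411 + 30 = -330856/411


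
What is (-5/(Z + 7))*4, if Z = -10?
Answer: 20/3 ≈ 6.6667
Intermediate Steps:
(-5/(Z + 7))*4 = (-5/(-10 + 7))*4 = (-5/(-3))*4 = -1/3*(-5)*4 = (5/3)*4 = 20/3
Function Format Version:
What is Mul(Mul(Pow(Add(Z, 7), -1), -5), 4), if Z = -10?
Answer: Rational(20, 3) ≈ 6.6667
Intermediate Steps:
Mul(Mul(Pow(Add(Z, 7), -1), -5), 4) = Mul(Mul(Pow(Add(-10, 7), -1), -5), 4) = Mul(Mul(Pow(-3, -1), -5), 4) = Mul(Mul(Rational(-1, 3), -5), 4) = Mul(Rational(5, 3), 4) = Rational(20, 3)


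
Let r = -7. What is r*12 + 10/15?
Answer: -250/3 ≈ -83.333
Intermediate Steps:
r*12 + 10/15 = -7*12 + 10/15 = -84 + 10*(1/15) = -84 + ⅔ = -250/3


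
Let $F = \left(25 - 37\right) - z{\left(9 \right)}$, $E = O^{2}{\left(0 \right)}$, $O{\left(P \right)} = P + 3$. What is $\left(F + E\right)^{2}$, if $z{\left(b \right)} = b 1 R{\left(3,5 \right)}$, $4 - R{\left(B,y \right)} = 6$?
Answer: $225$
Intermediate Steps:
$R{\left(B,y \right)} = -2$ ($R{\left(B,y \right)} = 4 - 6 = -2$)
$O{\left(P \right)} = 3 + P$
$z{\left(b \right)} = - 2 b$ ($z{\left(b \right)} = b 1 \left(-2\right) = b \left(-2\right) = - 2 b$)
$E = 9$ ($E = \left(3 + 0\right)^{2} = 3^{2} = 9$)
$F = 6$ ($F = \left(25 - 37\right) - \left(-2\right) 9 = -12 - -18 = -12 + 18 = 6$)
$\left(F + E\right)^{2} = \left(6 + 9\right)^{2} = 15^{2} = 225$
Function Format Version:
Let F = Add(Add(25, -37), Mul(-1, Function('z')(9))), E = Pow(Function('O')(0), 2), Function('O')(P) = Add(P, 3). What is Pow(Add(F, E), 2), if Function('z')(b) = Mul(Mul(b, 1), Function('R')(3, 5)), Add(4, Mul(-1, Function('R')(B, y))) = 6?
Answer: 225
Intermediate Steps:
Function('R')(B, y) = -2 (Function('R')(B, y) = Add(4, Mul(-1, 6)) = Add(4, -6) = -2)
Function('O')(P) = Add(3, P)
Function('z')(b) = Mul(-2, b) (Function('z')(b) = Mul(Mul(b, 1), -2) = Mul(b, -2) = Mul(-2, b))
E = 9 (E = Pow(Add(3, 0), 2) = Pow(3, 2) = 9)
F = 6 (F = Add(Add(25, -37), Mul(-1, Mul(-2, 9))) = Add(-12, Mul(-1, -18)) = Add(-12, 18) = 6)
Pow(Add(F, E), 2) = Pow(Add(6, 9), 2) = Pow(15, 2) = 225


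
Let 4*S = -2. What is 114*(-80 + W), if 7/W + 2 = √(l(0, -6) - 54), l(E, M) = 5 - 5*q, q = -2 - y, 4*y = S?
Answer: -3195648/349 - 1596*I*√634/349 ≈ -9156.6 - 115.15*I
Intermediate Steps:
S = -½ (S = (¼)*(-2) = -½ ≈ -0.50000)
y = -⅛ (y = (¼)*(-½) = -⅛ ≈ -0.12500)
q = -15/8 (q = -2 - 1*(-⅛) = -2 + ⅛ = -15/8 ≈ -1.8750)
l(E, M) = 115/8 (l(E, M) = 5 - 5*(-15/8) = 5 + 75/8 = 115/8)
W = 7/(-2 + I*√634/4) (W = 7/(-2 + √(115/8 - 54)) = 7/(-2 + √(-317/8)) = 7/(-2 + I*√634/4) ≈ -0.32092 - 1.0101*I)
114*(-80 + W) = 114*(-80 + (-112/349 - 14*I*√634/349)) = 114*(-28032/349 - 14*I*√634/349) = -3195648/349 - 1596*I*√634/349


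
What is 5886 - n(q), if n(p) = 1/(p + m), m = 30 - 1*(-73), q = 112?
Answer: 1265489/215 ≈ 5886.0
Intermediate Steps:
m = 103 (m = 30 + 73 = 103)
n(p) = 1/(103 + p) (n(p) = 1/(p + 103) = 1/(103 + p))
5886 - n(q) = 5886 - 1/(103 + 112) = 5886 - 1/215 = 1265489/215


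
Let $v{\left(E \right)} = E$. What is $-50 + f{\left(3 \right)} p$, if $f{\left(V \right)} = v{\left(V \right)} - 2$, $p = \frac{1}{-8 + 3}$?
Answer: $- \frac{251}{5} \approx -50.2$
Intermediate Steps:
$p = - \frac{1}{5}$ ($p = \frac{1}{-5} = - \frac{1}{5} \approx -0.2$)
$f{\left(V \right)} = -2 + V$ ($f{\left(V \right)} = V - 2 = -2 + V$)
$-50 + f{\left(3 \right)} p = -50 + \left(-2 + 3\right) \left(- \frac{1}{5}\right) = -50 + 1 \left(- \frac{1}{5}\right) = -50 - \frac{1}{5} = - \frac{251}{5}$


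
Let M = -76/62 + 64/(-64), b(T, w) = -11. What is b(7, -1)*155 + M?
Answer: -52924/31 ≈ -1707.2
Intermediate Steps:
M = -69/31 (M = -76*1/62 + 64*(-1/64) = -38/31 - 1 = -69/31 ≈ -2.2258)
b(7, -1)*155 + M = -11*155 - 69/31 = -1705 - 69/31 = -52924/31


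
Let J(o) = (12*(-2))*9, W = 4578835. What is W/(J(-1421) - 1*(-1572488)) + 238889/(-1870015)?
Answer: 1169555949531/420024603440 ≈ 2.7845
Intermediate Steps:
J(o) = -216 (J(o) = -24*9 = -216)
W/(J(-1421) - 1*(-1572488)) + 238889/(-1870015) = 4578835/(-216 - 1*(-1572488)) + 238889/(-1870015) = 4578835/(-216 + 1572488) + 238889*(-1/1870015) = 4578835/1572272 - 34127/267145 = 1169555949531/420024603440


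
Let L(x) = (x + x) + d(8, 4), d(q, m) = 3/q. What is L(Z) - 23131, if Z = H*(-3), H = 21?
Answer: -186053/8 ≈ -23257.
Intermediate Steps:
Z = -63 (Z = 21*(-3) = -63)
L(x) = 3/8 + 2*x (L(x) = (x + x) + 3/8 = 2*x + 3*(⅛) = 2*x + 3/8 = 3/8 + 2*x)
L(Z) - 23131 = (3/8 + 2*(-63)) - 23131 = (3/8 - 126) - 23131 = -1005/8 - 23131 = -186053/8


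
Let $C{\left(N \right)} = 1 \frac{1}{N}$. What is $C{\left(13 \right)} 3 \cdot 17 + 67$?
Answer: $\frac{922}{13} \approx 70.923$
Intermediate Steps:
$C{\left(N \right)} = \frac{1}{N}$
$C{\left(13 \right)} 3 \cdot 17 + 67 = \frac{3 \cdot 17}{13} + 67 = \frac{1}{13} \cdot 51 + 67 = \frac{51}{13} + 67 = \frac{922}{13}$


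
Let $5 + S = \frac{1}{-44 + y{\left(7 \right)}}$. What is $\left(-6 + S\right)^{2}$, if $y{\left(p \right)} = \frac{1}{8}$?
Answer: $\frac{14969161}{123201} \approx 121.5$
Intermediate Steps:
$y{\left(p \right)} = \frac{1}{8}$
$S = - \frac{1763}{351}$ ($S = -5 + \frac{1}{-44 + \frac{1}{8}} = -5 + \frac{1}{- \frac{351}{8}} = -5 - \frac{8}{351} = - \frac{1763}{351} \approx -5.0228$)
$\left(-6 + S\right)^{2} = \left(-6 - \frac{1763}{351}\right)^{2} = \left(- \frac{3869}{351}\right)^{2} = \frac{14969161}{123201}$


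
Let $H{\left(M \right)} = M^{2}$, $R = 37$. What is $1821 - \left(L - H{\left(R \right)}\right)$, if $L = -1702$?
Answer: $4892$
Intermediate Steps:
$1821 - \left(L - H{\left(R \right)}\right) = 1821 + \left(37^{2} - -1702\right) = 1821 + \left(1369 + 1702\right) = 1821 + 3071 = 4892$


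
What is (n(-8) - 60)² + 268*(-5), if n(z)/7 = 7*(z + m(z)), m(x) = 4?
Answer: 64196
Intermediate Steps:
n(z) = 196 + 49*z (n(z) = 7*(7*(z + 4)) = 7*(7*(4 + z)) = 7*(28 + 7*z) = 196 + 49*z)
(n(-8) - 60)² + 268*(-5) = ((196 + 49*(-8)) - 60)² + 268*(-5) = ((196 - 392) - 60)² - 1340 = (-196 - 60)² - 1340 = (-256)² - 1340 = 65536 - 1340 = 64196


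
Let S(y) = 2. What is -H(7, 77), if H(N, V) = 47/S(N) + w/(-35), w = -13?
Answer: -1671/70 ≈ -23.871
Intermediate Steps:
H(N, V) = 1671/70 (H(N, V) = 47/2 - 13/(-35) = 47*(1/2) - 13*(-1/35) = 47/2 + 13/35 = 1671/70)
-H(7, 77) = -1*1671/70 = -1671/70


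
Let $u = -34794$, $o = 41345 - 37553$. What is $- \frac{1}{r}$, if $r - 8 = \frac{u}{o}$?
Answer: $\frac{632}{743} \approx 0.85061$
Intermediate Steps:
$o = 3792$ ($o = 41345 - 37553 = 3792$)
$r = - \frac{743}{632}$ ($r = 8 - \frac{34794}{3792} = 8 - \frac{5799}{632} = - \frac{743}{632} \approx -1.1756$)
$- \frac{1}{r} = - \frac{1}{- \frac{743}{632}} = \left(-1\right) \left(- \frac{632}{743}\right) = \frac{632}{743}$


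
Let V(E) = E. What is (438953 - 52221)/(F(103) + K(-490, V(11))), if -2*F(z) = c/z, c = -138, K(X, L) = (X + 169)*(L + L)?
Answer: -39833396/727317 ≈ -54.768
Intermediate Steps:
K(X, L) = 2*L*(169 + X) (K(X, L) = (169 + X)*(2*L) = 2*L*(169 + X))
F(z) = 69/z (F(z) = -(-69)/z = 69/z)
(438953 - 52221)/(F(103) + K(-490, V(11))) = (438953 - 52221)/(69/103 + 2*11*(169 - 490)) = 386732/(69*(1/103) + 2*11*(-321)) = 386732/(69/103 - 7062) = 386732/(-727317/103) = 386732*(-103/727317) = -39833396/727317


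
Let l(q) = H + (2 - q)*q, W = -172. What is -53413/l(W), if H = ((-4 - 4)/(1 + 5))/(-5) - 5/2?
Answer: 1602390/897907 ≈ 1.7846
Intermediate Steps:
H = -67/30 (H = -8/6*(-⅕) - 5*½ = -8*⅙*(-⅕) - 5/2 = -4/3*(-⅕) - 5/2 = 4/15 - 5/2 = -67/30 ≈ -2.2333)
l(q) = -67/30 + q*(2 - q) (l(q) = -67/30 + (2 - q)*q = -67/30 + q*(2 - q))
-53413/l(W) = -53413/(-67/30 - 1*(-172)² + 2*(-172)) = -53413/(-67/30 - 1*29584 - 344) = -53413/(-67/30 - 29584 - 344) = -53413/(-897907/30) = -53413*(-30/897907) = 1602390/897907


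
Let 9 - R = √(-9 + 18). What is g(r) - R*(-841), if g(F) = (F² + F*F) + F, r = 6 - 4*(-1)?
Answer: 5256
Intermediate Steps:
r = 10 (r = 6 + 4 = 10)
R = 6 (R = 9 - √(-9 + 18) = 9 - √9 = 9 - 1*3 = 9 - 3 = 6)
g(F) = F + 2*F² (g(F) = (F² + F²) + F = 2*F² + F = F + 2*F²)
g(r) - R*(-841) = 10*(1 + 2*10) - 6*(-841) = 10*(1 + 20) - 1*(-5046) = 10*21 + 5046 = 210 + 5046 = 5256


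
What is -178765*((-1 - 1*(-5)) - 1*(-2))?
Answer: -1072590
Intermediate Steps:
-178765*((-1 - 1*(-5)) - 1*(-2)) = -178765*((-1 + 5) + 2) = -178765*(4 + 2) = -178765*6 = -1072590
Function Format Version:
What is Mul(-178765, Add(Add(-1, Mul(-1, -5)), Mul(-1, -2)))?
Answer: -1072590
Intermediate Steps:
Mul(-178765, Add(Add(-1, Mul(-1, -5)), Mul(-1, -2))) = Mul(-178765, Add(Add(-1, 5), 2)) = Mul(-178765, Add(4, 2)) = Mul(-178765, 6) = -1072590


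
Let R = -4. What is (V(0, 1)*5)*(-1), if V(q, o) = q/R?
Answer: 0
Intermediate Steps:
V(q, o) = -q/4 (V(q, o) = q/(-4) = q*(-¼) = -q/4)
(V(0, 1)*5)*(-1) = (-¼*0*5)*(-1) = (0*5)*(-1) = 0*(-1) = 0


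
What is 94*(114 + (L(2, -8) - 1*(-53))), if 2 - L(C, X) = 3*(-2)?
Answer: 16450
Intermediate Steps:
L(C, X) = 8 (L(C, X) = 2 - 3*(-2) = 2 - 1*(-6) = 2 + 6 = 8)
94*(114 + (L(2, -8) - 1*(-53))) = 94*(114 + (8 - 1*(-53))) = 94*(114 + (8 + 53)) = 94*(114 + 61) = 94*175 = 16450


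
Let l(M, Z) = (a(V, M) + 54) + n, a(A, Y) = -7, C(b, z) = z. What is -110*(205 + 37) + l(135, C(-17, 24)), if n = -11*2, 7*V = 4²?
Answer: -26595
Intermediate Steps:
V = 16/7 (V = (⅐)*4² = (⅐)*16 = 16/7 ≈ 2.2857)
n = -22
l(M, Z) = 25 (l(M, Z) = (-7 + 54) - 22 = 47 - 22 = 25)
-110*(205 + 37) + l(135, C(-17, 24)) = -110*(205 + 37) + 25 = -110*242 + 25 = -26620 + 25 = -26595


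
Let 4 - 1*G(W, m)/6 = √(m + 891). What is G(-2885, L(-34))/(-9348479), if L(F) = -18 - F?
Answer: -24/9348479 + 6*√907/9348479 ≈ 1.6762e-5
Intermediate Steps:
G(W, m) = 24 - 6*√(891 + m) (G(W, m) = 24 - 6*√(m + 891) = 24 - 6*√(891 + m))
G(-2885, L(-34))/(-9348479) = (24 - 6*√(891 + (-18 - 1*(-34))))/(-9348479) = (24 - 6*√(891 + (-18 + 34)))*(-1/9348479) = (24 - 6*√(891 + 16))*(-1/9348479) = (24 - 6*√907)*(-1/9348479) = -24/9348479 + 6*√907/9348479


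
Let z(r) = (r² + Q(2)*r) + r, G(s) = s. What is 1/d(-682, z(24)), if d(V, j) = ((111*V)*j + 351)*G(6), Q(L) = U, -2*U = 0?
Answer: -1/272525094 ≈ -3.6694e-9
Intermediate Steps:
U = 0 (U = -½*0 = 0)
Q(L) = 0
z(r) = r + r² (z(r) = (r² + 0*r) + r = (r² + 0) + r = r² + r = r + r²)
d(V, j) = 2106 + 666*V*j (d(V, j) = ((111*V)*j + 351)*6 = (111*V*j + 351)*6 = (351 + 111*V*j)*6 = 2106 + 666*V*j)
1/d(-682, z(24)) = 1/(2106 + 666*(-682)*(24*(1 + 24))) = 1/(2106 + 666*(-682)*(24*25)) = 1/(2106 + 666*(-682)*600) = 1/(2106 - 272527200) = 1/(-272525094) = -1/272525094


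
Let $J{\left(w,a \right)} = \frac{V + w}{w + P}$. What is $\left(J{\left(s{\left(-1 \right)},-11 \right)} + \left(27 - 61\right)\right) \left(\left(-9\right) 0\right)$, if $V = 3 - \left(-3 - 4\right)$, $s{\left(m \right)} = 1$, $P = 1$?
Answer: $0$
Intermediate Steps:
$V = 10$ ($V = 3 - -7 = 3 + 7 = 10$)
$J{\left(w,a \right)} = \frac{10 + w}{1 + w}$ ($J{\left(w,a \right)} = \frac{10 + w}{w + 1} = \frac{10 + w}{1 + w}$)
$\left(J{\left(s{\left(-1 \right)},-11 \right)} + \left(27 - 61\right)\right) \left(\left(-9\right) 0\right) = \left(\frac{10 + 1}{1 + 1} + \left(27 - 61\right)\right) \left(\left(-9\right) 0\right) = \left(\frac{1}{2} \cdot 11 - 34\right) 0 = \left(\frac{11}{2} - 34\right) 0 = \left(- \frac{57}{2}\right) 0 = 0$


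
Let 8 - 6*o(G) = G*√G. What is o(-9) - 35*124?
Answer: -13016/3 + 9*I/2 ≈ -4338.7 + 4.5*I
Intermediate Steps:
o(G) = 4/3 - G^(3/2)/6 (o(G) = 4/3 - G*√G/6 = 4/3 - G^(3/2)/6)
o(-9) - 35*124 = (4/3 - (-9)*I/2) - 35*124 = (4/3 - (-9)*I/2) - 4340 = (4/3 + 9*I/2) - 4340 = -13016/3 + 9*I/2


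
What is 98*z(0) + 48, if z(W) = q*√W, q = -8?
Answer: 48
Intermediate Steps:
z(W) = -8*√W
98*z(0) + 48 = 98*(-8*√0) + 48 = 98*(-8*0) + 48 = 98*0 + 48 = 0 + 48 = 48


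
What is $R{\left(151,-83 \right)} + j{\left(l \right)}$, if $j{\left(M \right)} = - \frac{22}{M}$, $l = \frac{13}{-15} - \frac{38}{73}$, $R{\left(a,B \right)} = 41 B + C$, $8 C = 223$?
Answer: $- \frac{40821799}{12152} \approx -3359.3$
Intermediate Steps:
$C = \frac{223}{8}$ ($C = \frac{1}{8} \cdot 223 = \frac{223}{8} \approx 27.875$)
$R{\left(a,B \right)} = \frac{223}{8} + 41 B$ ($R{\left(a,B \right)} = 41 B + \frac{223}{8} = \frac{223}{8} + 41 B$)
$l = - \frac{1519}{1095}$ ($l = 13 \left(- \frac{1}{15}\right) - \frac{38}{73} = - \frac{13}{15} - \frac{38}{73} = - \frac{1519}{1095} \approx -1.3872$)
$R{\left(151,-83 \right)} + j{\left(l \right)} = \left(\frac{223}{8} + 41 \left(-83\right)\right) - \frac{22}{- \frac{1519}{1095}} = \left(\frac{223}{8} - 3403\right) - - \frac{24090}{1519} = - \frac{27001}{8} + \frac{24090}{1519} = - \frac{40821799}{12152}$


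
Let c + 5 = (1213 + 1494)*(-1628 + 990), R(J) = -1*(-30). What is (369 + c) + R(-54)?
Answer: -1726672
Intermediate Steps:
R(J) = 30
c = -1727071 (c = -5 + (1213 + 1494)*(-1628 + 990) = -5 + 2707*(-638) = -5 - 1727066 = -1727071)
(369 + c) + R(-54) = (369 - 1727071) + 30 = -1726702 + 30 = -1726672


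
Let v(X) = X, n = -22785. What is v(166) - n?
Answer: 22951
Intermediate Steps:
v(166) - n = 166 - 1*(-22785) = 166 + 22785 = 22951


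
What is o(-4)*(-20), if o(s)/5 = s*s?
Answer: -1600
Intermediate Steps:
o(s) = 5*s**2 (o(s) = 5*(s*s) = 5*s**2)
o(-4)*(-20) = (5*(-4)**2)*(-20) = (5*16)*(-20) = 80*(-20) = -1600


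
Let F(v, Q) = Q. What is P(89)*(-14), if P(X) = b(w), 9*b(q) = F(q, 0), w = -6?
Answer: 0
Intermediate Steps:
b(q) = 0 (b(q) = (1/9)*0 = 0)
P(X) = 0
P(89)*(-14) = 0*(-14) = 0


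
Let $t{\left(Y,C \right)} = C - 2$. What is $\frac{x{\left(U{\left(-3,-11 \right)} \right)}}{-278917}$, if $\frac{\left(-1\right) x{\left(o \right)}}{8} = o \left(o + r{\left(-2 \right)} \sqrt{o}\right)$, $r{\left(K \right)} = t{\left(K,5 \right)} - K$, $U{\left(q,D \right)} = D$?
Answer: $\frac{968}{278917} - \frac{440 i \sqrt{11}}{278917} \approx 0.0034706 - 0.0052321 i$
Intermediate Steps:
$t{\left(Y,C \right)} = -2 + C$
$r{\left(K \right)} = 3 - K$ ($r{\left(K \right)} = \left(-2 + 5\right) - K = 3 - K$)
$x{\left(o \right)} = - 8 o \left(o + 5 \sqrt{o}\right)$ ($x{\left(o \right)} = - 8 o \left(o + \left(3 - -2\right) \sqrt{o}\right) = - 8 o \left(o + \left(3 + 2\right) \sqrt{o}\right) = - 8 o \left(o + 5 \sqrt{o}\right)$)
$\frac{x{\left(U{\left(-3,-11 \right)} \right)}}{-278917} = \frac{- 40 \left(-11\right)^{\frac{3}{2}} - 8 \left(-11\right)^{2}}{-278917} = \left(- 40 \left(- 11 i \sqrt{11}\right) - 968\right) \left(- \frac{1}{278917}\right) = \left(440 i \sqrt{11} - 968\right) \left(- \frac{1}{278917}\right) = \left(-968 + 440 i \sqrt{11}\right) \left(- \frac{1}{278917}\right) = \frac{968}{278917} - \frac{440 i \sqrt{11}}{278917}$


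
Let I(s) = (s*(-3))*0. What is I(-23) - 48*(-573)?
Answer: 27504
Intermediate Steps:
I(s) = 0 (I(s) = -3*s*0 = 0)
I(-23) - 48*(-573) = 0 - 48*(-573) = 0 - 1*(-27504) = 0 + 27504 = 27504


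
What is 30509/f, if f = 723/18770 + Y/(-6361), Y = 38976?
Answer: -3642651648730/726980517 ≈ -5010.7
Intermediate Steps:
f = -726980517/119395970 (f = 723/18770 + 38976/(-6361) = 723*(1/18770) + 38976*(-1/6361) = 723/18770 - 38976/6361 = -726980517/119395970 ≈ -6.0888)
30509/f = 30509/(-726980517/119395970) = 30509*(-119395970/726980517) = -3642651648730/726980517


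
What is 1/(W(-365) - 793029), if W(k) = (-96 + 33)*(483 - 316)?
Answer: -1/803550 ≈ -1.2445e-6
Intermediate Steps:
W(k) = -10521 (W(k) = -63*167 = -10521)
1/(W(-365) - 793029) = 1/(-10521 - 793029) = 1/(-803550) = -1/803550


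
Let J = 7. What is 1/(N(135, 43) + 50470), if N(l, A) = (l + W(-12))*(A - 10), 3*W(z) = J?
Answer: 1/55002 ≈ 1.8181e-5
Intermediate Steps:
W(z) = 7/3 (W(z) = (⅓)*7 = 7/3)
N(l, A) = (-10 + A)*(7/3 + l) (N(l, A) = (l + 7/3)*(A - 10) = (7/3 + l)*(-10 + A) = (-10 + A)*(7/3 + l))
1/(N(135, 43) + 50470) = 1/((-70/3 - 10*135 + (7/3)*43 + 43*135) + 50470) = 1/((-70/3 - 1350 + 301/3 + 5805) + 50470) = 1/(4532 + 50470) = 1/55002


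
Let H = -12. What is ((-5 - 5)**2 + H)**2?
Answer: 7744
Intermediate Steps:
((-5 - 5)**2 + H)**2 = ((-5 - 5)**2 - 12)**2 = ((-10)**2 - 12)**2 = (100 - 12)**2 = 88**2 = 7744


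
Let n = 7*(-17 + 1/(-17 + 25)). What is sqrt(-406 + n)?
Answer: I*sqrt(8386)/4 ≈ 22.894*I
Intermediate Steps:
n = -945/8 (n = 7*(-17 + 1/8) = 7*(-135/8) = -945/8 ≈ -118.13)
sqrt(-406 + n) = sqrt(-406 - 945/8) = sqrt(-4193/8) = I*sqrt(8386)/4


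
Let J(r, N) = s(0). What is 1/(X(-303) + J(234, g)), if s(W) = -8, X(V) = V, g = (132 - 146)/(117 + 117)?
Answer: -1/311 ≈ -0.0032154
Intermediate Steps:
g = -7/117 (g = -14/234 = -14*1/234 = -7/117 ≈ -0.059829)
J(r, N) = -8
1/(X(-303) + J(234, g)) = 1/(-303 - 8) = 1/(-311) = -1/311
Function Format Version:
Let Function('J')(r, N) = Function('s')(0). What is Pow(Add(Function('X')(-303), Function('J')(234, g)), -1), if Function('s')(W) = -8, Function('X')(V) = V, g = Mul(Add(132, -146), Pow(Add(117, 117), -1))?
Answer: Rational(-1, 311) ≈ -0.0032154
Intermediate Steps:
g = Rational(-7, 117) (g = Mul(-14, Pow(234, -1)) = Mul(-14, Rational(1, 234)) = Rational(-7, 117) ≈ -0.059829)
Function('J')(r, N) = -8
Pow(Add(Function('X')(-303), Function('J')(234, g)), -1) = Pow(Add(-303, -8), -1) = Pow(-311, -1) = Rational(-1, 311)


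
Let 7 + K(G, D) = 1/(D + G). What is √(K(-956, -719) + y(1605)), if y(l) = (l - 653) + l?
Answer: √286173683/335 ≈ 50.497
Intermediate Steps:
y(l) = -653 + 2*l (y(l) = (-653 + l) + l = -653 + 2*l)
K(G, D) = -7 + 1/(D + G)
√(K(-956, -719) + y(1605)) = √((1 - 7*(-719) - 7*(-956))/(-719 - 956) + (-653 + 2*1605)) = √((1 + 5033 + 6692)/(-1675) + (-653 + 3210)) = √(-1/1675*11726 + 2557) = √(-11726/1675 + 2557) = √(4271249/1675) = √286173683/335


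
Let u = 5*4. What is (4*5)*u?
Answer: 400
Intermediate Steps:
u = 20
(4*5)*u = (4*5)*20 = 20*20 = 400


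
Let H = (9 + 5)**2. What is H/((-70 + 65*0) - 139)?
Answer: -196/209 ≈ -0.93780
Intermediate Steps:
H = 196 (H = 14**2 = 196)
H/((-70 + 65*0) - 139) = 196/((-70 + 65*0) - 139) = 196/((-70 + 0) - 139) = 196/(-70 - 139) = 196/(-209) = 196*(-1/209) = -196/209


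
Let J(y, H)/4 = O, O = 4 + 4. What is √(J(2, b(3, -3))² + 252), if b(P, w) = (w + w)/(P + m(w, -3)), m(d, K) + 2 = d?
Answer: 2*√319 ≈ 35.721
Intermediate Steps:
m(d, K) = -2 + d
b(P, w) = 2*w/(-2 + P + w) (b(P, w) = (w + w)/(P + (-2 + w)) = (2*w)/(-2 + P + w) = 2*w/(-2 + P + w))
O = 8
J(y, H) = 32 (J(y, H) = 4*8 = 32)
√(J(2, b(3, -3))² + 252) = √(32² + 252) = √(1024 + 252) = √1276 = 2*√319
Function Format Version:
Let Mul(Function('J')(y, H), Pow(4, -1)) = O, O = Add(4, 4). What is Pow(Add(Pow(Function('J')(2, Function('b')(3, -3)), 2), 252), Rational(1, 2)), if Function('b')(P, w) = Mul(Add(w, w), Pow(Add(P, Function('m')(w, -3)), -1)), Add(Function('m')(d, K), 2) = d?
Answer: Mul(2, Pow(319, Rational(1, 2))) ≈ 35.721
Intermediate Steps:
Function('m')(d, K) = Add(-2, d)
Function('b')(P, w) = Mul(2, w, Pow(Add(-2, P, w), -1)) (Function('b')(P, w) = Mul(Add(w, w), Pow(Add(P, Add(-2, w)), -1)) = Mul(Mul(2, w), Pow(Add(-2, P, w), -1)) = Mul(2, w, Pow(Add(-2, P, w), -1)))
O = 8
Function('J')(y, H) = 32 (Function('J')(y, H) = Mul(4, 8) = 32)
Pow(Add(Pow(Function('J')(2, Function('b')(3, -3)), 2), 252), Rational(1, 2)) = Pow(Add(Pow(32, 2), 252), Rational(1, 2)) = Pow(Add(1024, 252), Rational(1, 2)) = Pow(1276, Rational(1, 2)) = Mul(2, Pow(319, Rational(1, 2)))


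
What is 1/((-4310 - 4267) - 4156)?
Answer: -1/12733 ≈ -7.8536e-5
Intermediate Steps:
1/((-4310 - 4267) - 4156) = 1/(-8577 - 4156) = 1/(-12733) = -1/12733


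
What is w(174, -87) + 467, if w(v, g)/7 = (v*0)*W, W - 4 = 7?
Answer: 467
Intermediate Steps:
W = 11 (W = 4 + 7 = 11)
w(v, g) = 0 (w(v, g) = 7*((v*0)*11) = 7*(0*11) = 7*0 = 0)
w(174, -87) + 467 = 0 + 467 = 467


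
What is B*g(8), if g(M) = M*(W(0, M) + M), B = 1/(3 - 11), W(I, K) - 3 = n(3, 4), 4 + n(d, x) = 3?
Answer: -10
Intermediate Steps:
n(d, x) = -1 (n(d, x) = -4 + 3 = -1)
W(I, K) = 2 (W(I, K) = 3 - 1 = 2)
B = -1/8 (B = 1/(-8) = -1/8 ≈ -0.12500)
g(M) = M*(2 + M)
B*g(8) = -(2 + 8) = -10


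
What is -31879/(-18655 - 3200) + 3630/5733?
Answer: 29121773/13921635 ≈ 2.0918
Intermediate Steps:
-31879/(-18655 - 3200) + 3630/5733 = -31879/(-21855) + 3630*(1/5733) = -31879*(-1/21855) + 1210/1911 = 31879/21855 + 1210/1911 = 29121773/13921635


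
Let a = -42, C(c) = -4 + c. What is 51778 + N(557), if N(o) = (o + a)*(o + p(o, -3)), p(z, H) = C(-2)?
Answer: 335543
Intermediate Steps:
p(z, H) = -6 (p(z, H) = -4 - 2 = -6)
N(o) = (-42 + o)*(-6 + o) (N(o) = (o - 42)*(o - 6) = (-42 + o)*(-6 + o))
51778 + N(557) = 51778 + (252 + 557**2 - 48*557) = 51778 + (252 + 310249 - 26736) = 51778 + 283765 = 335543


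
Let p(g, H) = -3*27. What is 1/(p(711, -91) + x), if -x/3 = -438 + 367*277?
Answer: -1/303744 ≈ -3.2922e-6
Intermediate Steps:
p(g, H) = -81
x = -303663 (x = -3*(-438 + 367*277) = -3*(-438 + 101659) = -3*101221 = -303663)
1/(p(711, -91) + x) = 1/(-81 - 303663) = 1/(-303744) = -1/303744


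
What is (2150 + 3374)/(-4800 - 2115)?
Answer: -5524/6915 ≈ -0.79884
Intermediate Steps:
(2150 + 3374)/(-4800 - 2115) = 5524/(-6915) = 5524*(-1/6915) = -5524/6915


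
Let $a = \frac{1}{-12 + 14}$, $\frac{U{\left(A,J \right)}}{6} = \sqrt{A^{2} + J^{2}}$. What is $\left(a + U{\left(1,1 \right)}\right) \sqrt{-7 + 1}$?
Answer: $\frac{i \left(\sqrt{6} + 24 \sqrt{3}\right)}{2} \approx 22.009 i$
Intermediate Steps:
$U{\left(A,J \right)} = 6 \sqrt{A^{2} + J^{2}}$
$a = \frac{1}{2} \approx 0.5$
$\left(a + U{\left(1,1 \right)}\right) \sqrt{-7 + 1} = \left(\frac{1}{2} + 6 \sqrt{1^{2} + 1^{2}}\right) \sqrt{-7 + 1} = \left(\frac{1}{2} + 6 \sqrt{1 + 1}\right) \sqrt{-6} = \left(\frac{1}{2} + 6 \sqrt{2}\right) i \sqrt{6} = i \sqrt{6} \left(\frac{1}{2} + 6 \sqrt{2}\right)$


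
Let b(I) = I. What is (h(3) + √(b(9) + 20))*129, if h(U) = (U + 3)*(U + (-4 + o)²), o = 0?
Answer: 14706 + 129*√29 ≈ 15401.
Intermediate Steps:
h(U) = (3 + U)*(16 + U) (h(U) = (U + 3)*(U + (-4 + 0)²) = (3 + U)*(U + (-4)²) = (3 + U)*(U + 16) = (3 + U)*(16 + U))
(h(3) + √(b(9) + 20))*129 = ((48 + 3² + 19*3) + √(9 + 20))*129 = ((48 + 9 + 57) + √29)*129 = (114 + √29)*129 = 14706 + 129*√29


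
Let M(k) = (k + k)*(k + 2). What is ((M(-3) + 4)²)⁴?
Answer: 100000000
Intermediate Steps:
M(k) = 2*k*(2 + k) (M(k) = (2*k)*(2 + k) = 2*k*(2 + k))
((M(-3) + 4)²)⁴ = ((2*(-3)*(2 - 3) + 4)²)⁴ = ((2*(-3)*(-1) + 4)²)⁴ = ((6 + 4)²)⁴ = (10²)⁴ = 100⁴ = 100000000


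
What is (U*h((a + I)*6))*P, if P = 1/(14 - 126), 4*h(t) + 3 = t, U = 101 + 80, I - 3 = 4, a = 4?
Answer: -1629/64 ≈ -25.453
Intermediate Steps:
I = 7 (I = 3 + 4 = 7)
U = 181
h(t) = -3/4 + t/4
P = -1/112 (P = 1/(-112) = -1/112 ≈ -0.0089286)
(U*h((a + I)*6))*P = (181*(-3/4 + ((4 + 7)*6)/4))*(-1/112) = (181*(-3/4 + (11*6)/4))*(-1/112) = (181*(-3/4 + (1/4)*66))*(-1/112) = (181*(-3/4 + 33/2))*(-1/112) = (181*(63/4))*(-1/112) = (11403/4)*(-1/112) = -1629/64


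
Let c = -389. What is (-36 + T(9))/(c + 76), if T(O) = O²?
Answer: -45/313 ≈ -0.14377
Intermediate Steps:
(-36 + T(9))/(c + 76) = (-36 + 9²)/(-389 + 76) = (-36 + 81)/(-313) = 45*(-1/313) = -45/313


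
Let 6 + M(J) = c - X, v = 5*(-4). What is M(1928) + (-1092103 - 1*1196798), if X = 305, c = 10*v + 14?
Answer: -2289398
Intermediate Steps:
v = -20
c = -186 (c = 10*(-20) + 14 = -200 + 14 = -186)
M(J) = -497 (M(J) = -6 + (-186 - 1*305) = -6 + (-186 - 305) = -6 - 491 = -497)
M(1928) + (-1092103 - 1*1196798) = -497 + (-1092103 - 1*1196798) = -497 + (-1092103 - 1196798) = -497 - 2288901 = -2289398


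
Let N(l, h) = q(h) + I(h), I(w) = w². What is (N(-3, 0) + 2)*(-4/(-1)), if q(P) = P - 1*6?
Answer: -16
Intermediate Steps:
q(P) = -6 + P (q(P) = P - 6 = -6 + P)
N(l, h) = -6 + h + h² (N(l, h) = (-6 + h) + h² = -6 + h + h²)
(N(-3, 0) + 2)*(-4/(-1)) = ((-6 + 0 + 0²) + 2)*(-4/(-1)) = ((-6 + 0 + 0) + 2)*(-4*(-1)) = (-6 + 2)*4 = -4*4 = -16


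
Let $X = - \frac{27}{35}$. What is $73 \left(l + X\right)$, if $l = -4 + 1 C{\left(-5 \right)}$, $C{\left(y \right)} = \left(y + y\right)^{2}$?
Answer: $\frac{243309}{35} \approx 6951.7$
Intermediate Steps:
$X = - \frac{27}{35}$ ($X = \left(-27\right) \frac{1}{35} = - \frac{27}{35} \approx -0.77143$)
$C{\left(y \right)} = 4 y^{2}$ ($C{\left(y \right)} = \left(2 y\right)^{2} = 4 y^{2}$)
$l = 96$ ($l = -4 + 1 \cdot 4 \left(-5\right)^{2} = -4 + 1 \cdot 4 \cdot 25 = -4 + 1 \cdot 100 = -4 + 100 = 96$)
$73 \left(l + X\right) = 73 \left(96 - \frac{27}{35}\right) = 73 \cdot \frac{3333}{35} = \frac{243309}{35}$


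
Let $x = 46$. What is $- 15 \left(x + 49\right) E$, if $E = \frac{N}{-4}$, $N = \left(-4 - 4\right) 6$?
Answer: $-17100$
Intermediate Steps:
$N = -48$ ($N = \left(-8\right) 6 = -48$)
$E = 12$ ($E = - \frac{48}{-4} = \left(-48\right) \left(- \frac{1}{4}\right) = 12$)
$- 15 \left(x + 49\right) E = - 15 \left(46 + 49\right) 12 = \left(-15\right) 95 \cdot 12 = \left(-1425\right) 12 = -17100$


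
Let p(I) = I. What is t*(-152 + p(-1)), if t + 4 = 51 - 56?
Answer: 1377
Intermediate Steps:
t = -9 (t = -4 + (51 - 56) = -4 - 5 = -9)
t*(-152 + p(-1)) = -9*(-152 - 1) = -9*(-153) = 1377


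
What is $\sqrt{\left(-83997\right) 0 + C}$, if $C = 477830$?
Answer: $\sqrt{477830} \approx 691.25$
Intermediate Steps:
$\sqrt{\left(-83997\right) 0 + C} = \sqrt{\left(-83997\right) 0 + 477830} = \sqrt{0 + 477830} = \sqrt{477830}$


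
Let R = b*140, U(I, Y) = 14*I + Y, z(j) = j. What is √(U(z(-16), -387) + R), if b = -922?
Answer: I*√129691 ≈ 360.13*I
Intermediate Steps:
U(I, Y) = Y + 14*I
R = -129080 (R = -922*140 = -129080)
√(U(z(-16), -387) + R) = √((-387 + 14*(-16)) - 129080) = √((-387 - 224) - 129080) = √(-611 - 129080) = √(-129691) = I*√129691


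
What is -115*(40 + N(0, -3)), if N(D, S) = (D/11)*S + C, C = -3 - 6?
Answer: -3565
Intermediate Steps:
C = -9
N(D, S) = -9 + D*S/11 (N(D, S) = (D/11)*S - 9 = D*S/11 - 9 = -9 + D*S/11)
-115*(40 + N(0, -3)) = -115*(40 + (-9 + (1/11)*0*(-3))) = -115*(40 + (-9 + 0)) = -115*(40 - 9) = -115*31 = -3565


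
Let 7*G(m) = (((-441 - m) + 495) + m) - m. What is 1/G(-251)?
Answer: 7/305 ≈ 0.022951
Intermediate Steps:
G(m) = 54/7 - m/7 (G(m) = ((((-441 - m) + 495) + m) - m)/7 = (((54 - m) + m) - m)/7 = (54 - m)/7 = 54/7 - m/7)
1/G(-251) = 1/(54/7 - 1/7*(-251)) = 1/(54/7 + 251/7) = 1/(305/7) = 7/305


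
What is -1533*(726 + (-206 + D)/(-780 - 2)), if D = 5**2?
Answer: -870610629/782 ≈ -1.1133e+6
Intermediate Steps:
D = 25
-1533*(726 + (-206 + D)/(-780 - 2)) = -1533*(726 + (-206 + 25)/(-780 - 2)) = -1533*(726 - 181/(-782)) = -1533*(726 - 181*(-1/782)) = -1533*(726 + 181/782) = -1533*567913/782 = -870610629/782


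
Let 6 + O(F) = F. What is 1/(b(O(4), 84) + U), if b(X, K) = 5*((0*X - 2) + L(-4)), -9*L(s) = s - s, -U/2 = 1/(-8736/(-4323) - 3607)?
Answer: -5194775/51944868 ≈ -0.10001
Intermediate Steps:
O(F) = -6 + F
U = 2882/5194775 (U = -2/(-8736/(-4323) - 3607) = -2/(-8736*(-1/4323) - 3607) = -2/(2912/1441 - 3607) = -2/(-5194775/1441) = -2*(-1441/5194775) = 2882/5194775 ≈ 0.00055479)
L(s) = 0 (L(s) = -(s - s)/9 = -⅑*0 = 0)
b(X, K) = -10 (b(X, K) = 5*((0*X - 2) + 0) = 5*((0 - 2) + 0) = 5*(-2 + 0) = 5*(-2) = -10)
1/(b(O(4), 84) + U) = 1/(-10 + 2882/5194775) = 1/(-51944868/5194775) = -5194775/51944868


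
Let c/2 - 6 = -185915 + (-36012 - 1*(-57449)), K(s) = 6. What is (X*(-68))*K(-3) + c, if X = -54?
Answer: -306912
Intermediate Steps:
c = -328944 (c = 12 + 2*(-185915 + (-36012 - 1*(-57449))) = 12 + 2*(-185915 + (-36012 + 57449)) = 12 + 2*(-185915 + 21437) = 12 + 2*(-164478) = 12 - 328956 = -328944)
(X*(-68))*K(-3) + c = -54*(-68)*6 - 328944 = 3672*6 - 328944 = 22032 - 328944 = -306912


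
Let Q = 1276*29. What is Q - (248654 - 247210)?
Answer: 35560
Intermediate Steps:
Q = 37004
Q - (248654 - 247210) = 37004 - (248654 - 247210) = 37004 - 1*1444 = 37004 - 1444 = 35560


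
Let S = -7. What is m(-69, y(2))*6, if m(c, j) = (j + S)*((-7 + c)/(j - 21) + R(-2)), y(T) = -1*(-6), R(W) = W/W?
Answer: -182/5 ≈ -36.400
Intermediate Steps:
R(W) = 1
y(T) = 6
m(c, j) = (1 + (-7 + c)/(-21 + j))*(-7 + j) (m(c, j) = (j - 7)*((-7 + c)/(j - 21) + 1) = (-7 + j)*((-7 + c)/(-21 + j) + 1) = (-7 + j)*(1 + (-7 + c)/(-21 + j)) = (1 + (-7 + c)/(-21 + j))*(-7 + j))
m(-69, y(2))*6 = ((196 + 6**2 - 35*6 - 7*(-69) - 69*6)/(-21 + 6))*6 = ((196 + 36 - 210 + 483 - 414)/(-15))*6 = -1/15*91*6 = -91/15*6 = -182/5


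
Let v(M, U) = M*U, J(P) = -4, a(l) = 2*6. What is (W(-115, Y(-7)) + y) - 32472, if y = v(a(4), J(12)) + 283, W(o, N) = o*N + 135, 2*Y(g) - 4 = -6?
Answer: -31987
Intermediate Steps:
a(l) = 12
Y(g) = -1 (Y(g) = 2 + (½)*(-6) = 2 - 3 = -1)
W(o, N) = 135 + N*o (W(o, N) = N*o + 135 = 135 + N*o)
y = 235 (y = 12*(-4) + 283 = -48 + 283 = 235)
(W(-115, Y(-7)) + y) - 32472 = ((135 - 1*(-115)) + 235) - 32472 = ((135 + 115) + 235) - 32472 = (250 + 235) - 32472 = 485 - 32472 = -31987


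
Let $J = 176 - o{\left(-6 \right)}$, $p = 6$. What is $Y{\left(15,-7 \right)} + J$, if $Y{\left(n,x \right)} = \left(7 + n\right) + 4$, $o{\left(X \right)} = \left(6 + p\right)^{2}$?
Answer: $58$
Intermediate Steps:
$o{\left(X \right)} = 144$ ($o{\left(X \right)} = \left(6 + 6\right)^{2} = 12^{2} = 144$)
$Y{\left(n,x \right)} = 11 + n$
$J = 32$ ($J = 176 - 144 = 32$)
$Y{\left(15,-7 \right)} + J = \left(11 + 15\right) + 32 = 26 + 32 = 58$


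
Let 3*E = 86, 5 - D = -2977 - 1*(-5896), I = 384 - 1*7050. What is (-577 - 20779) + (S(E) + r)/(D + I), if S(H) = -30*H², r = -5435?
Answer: -122736235/5748 ≈ -21353.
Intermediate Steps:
I = -6666 (I = 384 - 7050 = -6666)
D = -2914 (D = 5 - (-2977 - 1*(-5896)) = 5 - (-2977 + 5896) = 5 - 1*2919 = 5 - 2919 = -2914)
E = 86/3 (E = (⅓)*86 = 86/3 ≈ 28.667)
(-577 - 20779) + (S(E) + r)/(D + I) = (-577 - 20779) + (-30*(86/3)² - 5435)/(-2914 - 6666) = -21356 + (-30*7396/9 - 5435)/(-9580) = -21356 + (-73960/3 - 5435)*(-1/9580) = -21356 - 90265/3*(-1/9580) = -21356 + 18053/5748 = -122736235/5748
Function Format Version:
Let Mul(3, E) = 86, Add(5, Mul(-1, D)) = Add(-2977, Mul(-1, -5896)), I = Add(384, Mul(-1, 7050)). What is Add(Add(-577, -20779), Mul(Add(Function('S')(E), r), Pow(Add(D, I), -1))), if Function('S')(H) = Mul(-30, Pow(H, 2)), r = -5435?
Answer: Rational(-122736235, 5748) ≈ -21353.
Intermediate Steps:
I = -6666 (I = Add(384, -7050) = -6666)
D = -2914 (D = Add(5, Mul(-1, Add(-2977, Mul(-1, -5896)))) = Add(5, Mul(-1, Add(-2977, 5896))) = Add(5, Mul(-1, 2919)) = Add(5, -2919) = -2914)
E = Rational(86, 3) (E = Mul(Rational(1, 3), 86) = Rational(86, 3) ≈ 28.667)
Add(Add(-577, -20779), Mul(Add(Function('S')(E), r), Pow(Add(D, I), -1))) = Add(Add(-577, -20779), Mul(Add(Mul(-30, Pow(Rational(86, 3), 2)), -5435), Pow(Add(-2914, -6666), -1))) = Add(-21356, Mul(Add(Mul(-30, Rational(7396, 9)), -5435), Pow(-9580, -1))) = Add(-21356, Mul(Add(Rational(-73960, 3), -5435), Rational(-1, 9580))) = Add(-21356, Mul(Rational(-90265, 3), Rational(-1, 9580))) = Add(-21356, Rational(18053, 5748)) = Rational(-122736235, 5748)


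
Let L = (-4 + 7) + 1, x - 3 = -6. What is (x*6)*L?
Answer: -72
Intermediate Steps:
x = -3 (x = 3 - 6 = -3)
L = 4 (L = 3 + 1 = 4)
(x*6)*L = -3*6*4 = -18*4 = -72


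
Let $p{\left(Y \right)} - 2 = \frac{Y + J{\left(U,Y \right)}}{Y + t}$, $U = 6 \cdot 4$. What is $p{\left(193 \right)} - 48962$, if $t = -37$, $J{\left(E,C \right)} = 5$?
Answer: $- \frac{1272927}{26} \approx -48959.0$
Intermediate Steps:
$U = 24$
$p{\left(Y \right)} = 2 + \frac{5 + Y}{-37 + Y}$ ($p{\left(Y \right)} = 2 + \frac{Y + 5}{Y - 37} = 2 + \frac{5 + Y}{-37 + Y}$)
$p{\left(193 \right)} - 48962 = \frac{3 \left(-23 + 193\right)}{-37 + 193} - 48962 = 3 \cdot \frac{1}{156} \cdot 170 - 48962 = \frac{85}{26} - 48962 = - \frac{1272927}{26}$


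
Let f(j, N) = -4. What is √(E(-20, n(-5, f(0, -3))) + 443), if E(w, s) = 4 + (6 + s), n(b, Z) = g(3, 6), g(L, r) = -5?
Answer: 8*√7 ≈ 21.166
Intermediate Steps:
n(b, Z) = -5
E(w, s) = 10 + s
√(E(-20, n(-5, f(0, -3))) + 443) = √((10 - 5) + 443) = √(5 + 443) = √448 = 8*√7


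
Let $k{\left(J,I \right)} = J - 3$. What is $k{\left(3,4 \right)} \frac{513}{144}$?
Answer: $0$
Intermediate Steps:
$k{\left(J,I \right)} = -3 + J$
$k{\left(3,4 \right)} \frac{513}{144} = \left(-3 + 3\right) \frac{513}{144} = 0 \cdot 513 \cdot \frac{1}{144} = 0 \cdot \frac{57}{16} = 0$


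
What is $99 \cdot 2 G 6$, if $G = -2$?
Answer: $-2376$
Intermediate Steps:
$99 \cdot 2 G 6 = 99 \cdot 2 \left(-2\right) 6 = 99 \left(\left(-4\right) 6\right) = 99 \left(-24\right) = -2376$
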